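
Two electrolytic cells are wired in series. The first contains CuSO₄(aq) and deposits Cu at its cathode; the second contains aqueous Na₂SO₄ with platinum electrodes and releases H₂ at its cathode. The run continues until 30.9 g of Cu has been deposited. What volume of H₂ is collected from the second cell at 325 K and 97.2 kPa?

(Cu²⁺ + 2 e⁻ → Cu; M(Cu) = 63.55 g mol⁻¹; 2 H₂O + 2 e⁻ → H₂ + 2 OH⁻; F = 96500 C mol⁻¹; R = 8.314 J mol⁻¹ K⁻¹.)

n(Cu) = 30.9 / 63.55 = 0.4862 mol, so n(e⁻) = 2 × 0.4862 = 0.9725 mol.
The cells are in series, so the same 0.9725 mol of electrons passes through the second cell.
2 H₂O + 2 e⁻ → H₂ + 2 OH⁻ — 2 mol e⁻ per mol H₂, so n(H₂) = 0.9725/2 = 0.4862 mol.
V = nRT/P = (0.4862 × 8.314 × 325) / (97.2 × 10³) = 0.0135 m³ = 13.5 L.

13.5 L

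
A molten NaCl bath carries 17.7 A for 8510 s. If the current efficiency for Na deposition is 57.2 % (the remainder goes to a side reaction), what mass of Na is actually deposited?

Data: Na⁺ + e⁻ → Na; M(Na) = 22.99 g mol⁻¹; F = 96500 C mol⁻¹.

Q = I·t = 17.70 × 8510.0 = 150600 C.
n(e⁻) = 150600/96500 = 1.561 mol; theoretically n(Na) = 1.561/1 = 1.561 mol, m_theo = 35.89 g.
At 57.2 % efficiency, m_actual = 0.572 × 35.89 = 20.5 g.

20.5 g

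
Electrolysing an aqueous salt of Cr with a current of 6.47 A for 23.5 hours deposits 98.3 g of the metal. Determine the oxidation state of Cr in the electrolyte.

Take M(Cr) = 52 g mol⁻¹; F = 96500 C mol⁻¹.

Q = I·t = 6.470 A × 84600 s = 547400 C, so n(e⁻) = 547400/96500 = 5.672 mol.
n(Cr) deposited = 98.3 / 52 = 1.890 mol.
Electrons per atom = n(e⁻)/n(Cr) = 5.672 / 1.890 = 3.00 ≈ 3, so the ion is Cr³⁺.

+3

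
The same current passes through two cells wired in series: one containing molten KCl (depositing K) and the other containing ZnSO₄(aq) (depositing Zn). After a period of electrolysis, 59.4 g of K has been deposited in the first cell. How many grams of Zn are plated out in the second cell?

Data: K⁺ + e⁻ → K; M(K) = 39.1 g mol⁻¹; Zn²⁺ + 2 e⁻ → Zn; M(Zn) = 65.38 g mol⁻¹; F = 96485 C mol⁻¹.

n(K) = 59.4 / 39.1 = 1.519 mol.
Since K⁺ + e⁻ → K, n(e⁻) passed = 1 × 1.519 = 1.519 mol.
Cells in series carry the same charge, so the same 1.519 mol of electrons passes through cell 2.
Zn²⁺ + 2 e⁻ → Zn, so n(Zn) = 1.519 / 2 = 0.7596 mol.
m(Zn) = 0.7596 × 65.38 = 49.7 g.

49.7 g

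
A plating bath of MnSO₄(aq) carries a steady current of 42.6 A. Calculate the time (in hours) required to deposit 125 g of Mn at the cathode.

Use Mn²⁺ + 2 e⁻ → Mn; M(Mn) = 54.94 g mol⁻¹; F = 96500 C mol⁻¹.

2.86 h

n(Mn) = m/M = 125 / 54.94 = 2.275 mol.
Each Mn atom requires 2 electrons, so n(e⁻) = 2 × 2.275 = 4.550 mol.
Q = n(e⁻)·F = 4.550 × 96500 = 439100 C.
t = Q/I = 439100 / 42.60 A = 10310 s = 2.86 h.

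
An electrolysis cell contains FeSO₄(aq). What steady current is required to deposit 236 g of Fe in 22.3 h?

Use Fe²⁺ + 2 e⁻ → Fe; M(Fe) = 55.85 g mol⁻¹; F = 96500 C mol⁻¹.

n(Fe) = 236 / 55.85 = 4.226 mol.
n(e⁻) = 2 × 4.226 = 8.451 mol.
Q = n(e⁻)·F = 8.451 × 96500 = 815500 C.
I = Q/t = 815500 / 80280 s = 10.2 A.

10.2 A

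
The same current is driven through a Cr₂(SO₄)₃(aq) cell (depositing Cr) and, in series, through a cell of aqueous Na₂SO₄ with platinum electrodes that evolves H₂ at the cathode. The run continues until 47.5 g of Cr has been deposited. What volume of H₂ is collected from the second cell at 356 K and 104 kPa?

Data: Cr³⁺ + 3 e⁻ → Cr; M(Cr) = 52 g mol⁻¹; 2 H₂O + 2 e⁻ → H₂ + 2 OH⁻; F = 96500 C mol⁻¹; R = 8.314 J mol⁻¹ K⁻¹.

39.0 L

n(Cr) = 47.5 / 52 = 0.9135 mol, so n(e⁻) = 3 × 0.9135 = 2.740 mol.
The cells are in series, so the same 2.740 mol of electrons passes through the second cell.
2 H₂O + 2 e⁻ → H₂ + 2 OH⁻ — 2 mol e⁻ per mol H₂, so n(H₂) = 2.740/2 = 1.370 mol.
V = nRT/P = (1.370 × 8.314 × 356) / (104 × 10³) = 0.0390 m³ = 39.0 L.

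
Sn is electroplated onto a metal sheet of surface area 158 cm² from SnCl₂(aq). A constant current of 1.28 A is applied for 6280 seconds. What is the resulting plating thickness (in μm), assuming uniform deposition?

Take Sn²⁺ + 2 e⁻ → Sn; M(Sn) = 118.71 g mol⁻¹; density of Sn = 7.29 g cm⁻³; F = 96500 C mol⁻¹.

42.9 μm

Q = I·t = 1.280 × 6280.0 = 8038 C; n(e⁻) = 0.08330 mol.
n(Sn) = n(e⁻)/2 = 0.04165 mol, so m = 0.04165 × 118.71 = 4.944 g.
Volume = m/ρ = 4.944 / 7.29 = 0.6782 cm³.
Thickness = V/A = 0.6782 / 158 = 0.00429 cm = 42.9 μm.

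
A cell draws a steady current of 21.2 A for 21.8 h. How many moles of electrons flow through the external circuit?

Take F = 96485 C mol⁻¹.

Q = I·t = 21.20 A × 78480 s = 1664000 C.
n(e⁻) = Q/F = 1664000 / 96485 = 17.2 mol.

17.2 mol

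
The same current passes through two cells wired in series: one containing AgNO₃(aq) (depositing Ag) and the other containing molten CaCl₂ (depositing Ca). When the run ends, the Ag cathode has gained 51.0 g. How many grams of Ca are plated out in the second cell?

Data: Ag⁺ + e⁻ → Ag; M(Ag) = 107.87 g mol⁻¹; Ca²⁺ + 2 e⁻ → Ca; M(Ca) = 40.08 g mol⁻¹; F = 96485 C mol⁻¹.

n(Ag) = 51.0 / 107.87 = 0.4728 mol.
Since Ag⁺ + e⁻ → Ag, n(e⁻) passed = 1 × 0.4728 = 0.4728 mol.
Cells in series carry the same charge, so the same 0.4728 mol of electrons passes through cell 2.
Ca²⁺ + 2 e⁻ → Ca, so n(Ca) = 0.4728 / 2 = 0.2364 mol.
m(Ca) = 0.2364 × 40.08 = 9.47 g.

9.47 g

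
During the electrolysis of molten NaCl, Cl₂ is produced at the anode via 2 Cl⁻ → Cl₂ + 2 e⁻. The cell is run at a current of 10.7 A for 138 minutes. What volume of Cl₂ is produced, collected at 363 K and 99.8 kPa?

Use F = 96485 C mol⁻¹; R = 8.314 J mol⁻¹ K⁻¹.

Q = I·t = 10.70 A × 8280.0 s = 88600 C.
n(e⁻) = Q/F = 88600 / 96485 = 0.9182 mol.
2 electrons are transferred per Cl₂ molecule, so n(Cl₂) = 0.9182 / 2 = 0.4591 mol.
V = nRT/P = (0.4591 × 8.314 × 363) / (99.8 × 10³ Pa) = 0.0139 m³ = 13.9 L.

13.9 L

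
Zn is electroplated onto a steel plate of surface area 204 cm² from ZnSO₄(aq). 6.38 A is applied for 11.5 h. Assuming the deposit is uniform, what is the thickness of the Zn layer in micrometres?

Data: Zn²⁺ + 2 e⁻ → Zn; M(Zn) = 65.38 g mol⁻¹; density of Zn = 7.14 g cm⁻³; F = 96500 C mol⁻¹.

614 μm

Q = I·t = 6.380 × 41400 = 264100 C; n(e⁻) = 2.737 mol.
n(Zn) = n(e⁻)/2 = 1.369 mol, so m = 1.369 × 65.38 = 89.48 g.
Volume = m/ρ = 89.48 / 7.14 = 12.53 cm³.
Thickness = V/A = 12.53 / 204 = 0.0614 cm = 614 μm.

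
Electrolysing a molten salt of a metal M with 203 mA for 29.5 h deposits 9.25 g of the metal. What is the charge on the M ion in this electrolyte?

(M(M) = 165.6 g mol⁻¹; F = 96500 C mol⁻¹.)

+4

Q = I·t = 0.2030 A × 106200 s = 21560 C, so n(e⁻) = 21560/96500 = 0.2234 mol.
n(M) deposited = 9.25 / 165.6 = 0.05586 mol.
Electrons per atom = n(e⁻)/n(M) = 0.2234 / 0.05586 = 4.00 ≈ 4, so the ion is M⁴⁺.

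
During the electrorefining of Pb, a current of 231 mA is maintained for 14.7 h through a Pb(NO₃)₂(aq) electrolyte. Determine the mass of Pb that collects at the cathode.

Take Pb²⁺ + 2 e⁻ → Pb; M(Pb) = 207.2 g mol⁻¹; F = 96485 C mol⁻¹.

Q = I·t = 0.2310 A × 52920 s = 12220 C.
n(e⁻) = Q/F = 12220 / 96485 = 0.1267 mol.
Pb²⁺ + 2 e⁻ → Pb, so n(Pb) = n(e⁻)/2 = 0.06335 mol.
m = n·M = 0.06335 × 207.2 = 13.1 g.

13.1 g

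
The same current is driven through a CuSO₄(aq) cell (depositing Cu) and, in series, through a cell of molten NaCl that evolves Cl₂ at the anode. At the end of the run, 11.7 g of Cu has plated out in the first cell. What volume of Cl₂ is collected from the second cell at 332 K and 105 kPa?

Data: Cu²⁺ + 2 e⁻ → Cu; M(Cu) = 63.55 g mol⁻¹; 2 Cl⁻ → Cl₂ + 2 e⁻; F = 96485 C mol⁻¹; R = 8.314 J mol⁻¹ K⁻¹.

4.84 L

n(Cu) = 11.7 / 63.55 = 0.1841 mol, so n(e⁻) = 2 × 0.1841 = 0.3682 mol.
The cells are in series, so the same 0.3682 mol of electrons passes through the second cell.
2 Cl⁻ → Cl₂ + 2 e⁻ — 2 mol e⁻ per mol Cl₂, so n(Cl₂) = 0.3682/2 = 0.1841 mol.
V = nRT/P = (0.1841 × 8.314 × 332) / (105 × 10³) = 0.00484 m³ = 4.84 L.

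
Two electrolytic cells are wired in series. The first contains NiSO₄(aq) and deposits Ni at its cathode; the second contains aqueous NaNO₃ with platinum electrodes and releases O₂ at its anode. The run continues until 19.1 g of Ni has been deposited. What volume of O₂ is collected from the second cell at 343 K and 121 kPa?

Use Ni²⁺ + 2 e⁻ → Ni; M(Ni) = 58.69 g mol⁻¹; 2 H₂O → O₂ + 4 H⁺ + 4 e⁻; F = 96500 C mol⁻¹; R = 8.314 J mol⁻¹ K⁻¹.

3.83 L

n(Ni) = 19.1 / 58.69 = 0.3254 mol, so n(e⁻) = 2 × 0.3254 = 0.6509 mol.
The cells are in series, so the same 0.6509 mol of electrons passes through the second cell.
2 H₂O → O₂ + 4 H⁺ + 4 e⁻ — 4 mol e⁻ per mol O₂, so n(O₂) = 0.6509/4 = 0.1627 mol.
V = nRT/P = (0.1627 × 8.314 × 343) / (121 × 10³) = 0.00383 m³ = 3.83 L.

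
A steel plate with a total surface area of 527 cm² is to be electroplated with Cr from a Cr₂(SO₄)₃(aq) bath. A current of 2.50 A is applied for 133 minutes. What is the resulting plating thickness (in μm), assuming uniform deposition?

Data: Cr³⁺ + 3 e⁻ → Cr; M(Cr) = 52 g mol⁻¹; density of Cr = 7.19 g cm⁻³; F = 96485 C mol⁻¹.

9.46 μm

Q = I·t = 2.500 × 7980.0 = 19950 C; n(e⁻) = 0.2068 mol.
n(Cr) = n(e⁻)/3 = 0.06892 mol, so m = 0.06892 × 52 = 3.584 g.
Volume = m/ρ = 3.584 / 7.19 = 0.4985 cm³.
Thickness = V/A = 0.4985 / 527 = 9.46 × 10⁻⁴ cm = 9.46 μm.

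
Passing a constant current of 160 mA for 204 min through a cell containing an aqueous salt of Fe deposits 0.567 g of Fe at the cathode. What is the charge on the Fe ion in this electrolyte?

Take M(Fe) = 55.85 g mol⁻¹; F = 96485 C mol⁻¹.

Q = I·t = 0.1600 A × 12240 s = 1958 C, so n(e⁻) = 1958/96485 = 0.02030 mol.
n(Fe) deposited = 0.567 / 55.85 = 0.01015 mol.
Electrons per atom = n(e⁻)/n(Fe) = 0.02030 / 0.01015 = 2.00 ≈ 2, so the ion is Fe²⁺.

+2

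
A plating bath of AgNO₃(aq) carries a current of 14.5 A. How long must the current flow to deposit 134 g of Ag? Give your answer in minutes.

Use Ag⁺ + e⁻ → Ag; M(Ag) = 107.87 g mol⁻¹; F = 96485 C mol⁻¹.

138 min

n(Ag) = m/M = 134 / 107.87 = 1.242 mol.
Each Ag atom requires 1 electron, so n(e⁻) = 1 × 1.242 = 1.242 mol.
Q = n(e⁻)·F = 1.242 × 96485 = 119900 C.
t = Q/I = 119900 / 14.50 A = 8266 s = 138 min.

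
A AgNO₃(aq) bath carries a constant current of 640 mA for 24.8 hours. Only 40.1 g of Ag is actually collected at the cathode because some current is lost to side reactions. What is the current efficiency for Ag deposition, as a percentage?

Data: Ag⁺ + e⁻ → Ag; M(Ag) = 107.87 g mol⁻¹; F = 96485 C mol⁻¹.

Q = I·t = 0.6400 × 89280 = 57140 C; n(e⁻) = 57140/96485 = 0.5922 mol.
Theoretical n(Ag) = n(e⁻)/1 = 0.5922 mol, i.e. m_theo = 0.5922 × 107.87 = 63.88 g.
Efficiency = m_actual / m_theo = 40.1 / 63.88 = 62.8 %.

62.8 %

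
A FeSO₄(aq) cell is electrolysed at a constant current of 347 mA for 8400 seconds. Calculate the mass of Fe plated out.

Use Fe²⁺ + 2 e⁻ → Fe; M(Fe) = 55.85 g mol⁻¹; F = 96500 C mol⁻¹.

Q = I·t = 0.3470 A × 8400.0 s = 2915 C.
n(e⁻) = Q/F = 2915 / 96500 = 0.03021 mol.
Fe²⁺ + 2 e⁻ → Fe, so n(Fe) = n(e⁻)/2 = 0.01510 mol.
m = n·M = 0.01510 × 55.85 = 0.843 g.

0.843 g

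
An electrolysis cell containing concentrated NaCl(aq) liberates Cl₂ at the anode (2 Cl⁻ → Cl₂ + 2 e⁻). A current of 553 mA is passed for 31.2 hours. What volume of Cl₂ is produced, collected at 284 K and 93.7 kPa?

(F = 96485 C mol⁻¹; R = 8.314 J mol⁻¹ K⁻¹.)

Q = I·t = 0.5530 A × 112320 s = 62110 C.
n(e⁻) = Q/F = 62110 / 96485 = 0.6438 mol.
2 electrons are transferred per Cl₂ molecule, so n(Cl₂) = 0.6438 / 2 = 0.3219 mol.
V = nRT/P = (0.3219 × 8.314 × 284) / (93.7 × 10³ Pa) = 0.00811 m³ = 8.11 L.

8.11 L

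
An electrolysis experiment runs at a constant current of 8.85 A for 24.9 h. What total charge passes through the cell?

7.93 × 10⁵ C

Q = I·t = 8.850 A × 89640 s = 7.93 × 10⁵ C.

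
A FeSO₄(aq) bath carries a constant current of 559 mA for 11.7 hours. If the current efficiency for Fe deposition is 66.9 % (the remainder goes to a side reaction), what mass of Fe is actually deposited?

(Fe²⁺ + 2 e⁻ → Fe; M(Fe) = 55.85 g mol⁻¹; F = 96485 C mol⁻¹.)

4.56 g

Q = I·t = 0.5590 × 42120 = 23550 C.
n(e⁻) = 23550/96485 = 0.2440 mol; theoretically n(Fe) = 0.2440/2 = 0.1220 mol, m_theo = 6.814 g.
At 66.9 % efficiency, m_actual = 0.669 × 6.814 = 4.56 g.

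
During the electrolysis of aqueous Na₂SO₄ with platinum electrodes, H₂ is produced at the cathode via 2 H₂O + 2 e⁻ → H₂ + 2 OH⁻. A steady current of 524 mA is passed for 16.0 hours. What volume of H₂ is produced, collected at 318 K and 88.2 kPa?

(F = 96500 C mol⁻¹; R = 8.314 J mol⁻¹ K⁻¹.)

4.69 L

Q = I·t = 0.5240 A × 57600 s = 30180 C.
n(e⁻) = Q/F = 30180 / 96500 = 0.3128 mol.
2 electrons are transferred per H₂ molecule, so n(H₂) = 0.3128 / 2 = 0.1564 mol.
V = nRT/P = (0.1564 × 8.314 × 318) / (88.2 × 10³ Pa) = 0.00469 m³ = 4.69 L.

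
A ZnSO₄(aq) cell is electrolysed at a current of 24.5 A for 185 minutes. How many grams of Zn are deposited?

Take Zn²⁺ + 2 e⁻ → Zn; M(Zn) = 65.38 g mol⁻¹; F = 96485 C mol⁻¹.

92.1 g

Q = I·t = 24.50 A × 11100 s = 272000 C.
n(e⁻) = Q/F = 272000 / 96485 = 2.819 mol.
Zn²⁺ + 2 e⁻ → Zn, so n(Zn) = n(e⁻)/2 = 1.409 mol.
m = n·M = 1.409 × 65.38 = 92.1 g.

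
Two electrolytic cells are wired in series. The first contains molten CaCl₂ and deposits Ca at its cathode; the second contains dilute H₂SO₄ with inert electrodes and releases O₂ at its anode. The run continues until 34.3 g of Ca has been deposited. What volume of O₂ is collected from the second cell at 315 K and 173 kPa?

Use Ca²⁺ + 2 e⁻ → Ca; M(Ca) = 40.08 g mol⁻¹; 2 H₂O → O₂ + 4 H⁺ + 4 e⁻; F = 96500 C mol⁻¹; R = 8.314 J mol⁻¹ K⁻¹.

6.48 L

n(Ca) = 34.3 / 40.08 = 0.8558 mol, so n(e⁻) = 2 × 0.8558 = 1.712 mol.
The cells are in series, so the same 1.712 mol of electrons passes through the second cell.
2 H₂O → O₂ + 4 H⁺ + 4 e⁻ — 4 mol e⁻ per mol O₂, so n(O₂) = 1.712/4 = 0.4279 mol.
V = nRT/P = (0.4279 × 8.314 × 315) / (173 × 10³) = 0.00648 m³ = 6.48 L.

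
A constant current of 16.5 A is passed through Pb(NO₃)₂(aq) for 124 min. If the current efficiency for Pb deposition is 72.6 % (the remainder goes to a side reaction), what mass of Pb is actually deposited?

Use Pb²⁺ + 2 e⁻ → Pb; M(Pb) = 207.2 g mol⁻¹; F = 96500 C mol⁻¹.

Q = I·t = 16.50 × 7440.0 = 122800 C.
n(e⁻) = 122800/96500 = 1.272 mol; theoretically n(Pb) = 1.272/2 = 0.6361 mol, m_theo = 131.8 g.
At 72.6 % efficiency, m_actual = 0.726 × 131.8 = 95.7 g.

95.7 g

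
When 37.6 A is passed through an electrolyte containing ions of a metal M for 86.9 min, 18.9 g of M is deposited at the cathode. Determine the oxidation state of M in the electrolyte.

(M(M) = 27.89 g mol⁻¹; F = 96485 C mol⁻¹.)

+3

Q = I·t = 37.60 A × 5214.0 s = 196000 C, so n(e⁻) = 196000/96485 = 2.032 mol.
n(M) deposited = 18.9 / 27.89 = 0.6777 mol.
Electrons per atom = n(e⁻)/n(M) = 2.032 / 0.6777 = 3.00 ≈ 3, so the ion is M³⁺.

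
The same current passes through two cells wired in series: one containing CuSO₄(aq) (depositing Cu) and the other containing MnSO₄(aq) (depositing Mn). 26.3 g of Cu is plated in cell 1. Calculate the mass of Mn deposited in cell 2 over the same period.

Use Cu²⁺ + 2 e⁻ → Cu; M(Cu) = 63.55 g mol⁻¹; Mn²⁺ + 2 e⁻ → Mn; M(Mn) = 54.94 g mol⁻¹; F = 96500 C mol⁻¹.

22.7 g

n(Cu) = 26.3 / 63.55 = 0.4138 mol.
Since Cu²⁺ + 2 e⁻ → Cu, n(e⁻) passed = 2 × 0.4138 = 0.8277 mol.
Cells in series carry the same charge, so the same 0.8277 mol of electrons passes through cell 2.
Mn²⁺ + 2 e⁻ → Mn, so n(Mn) = 0.8277 / 2 = 0.4138 mol.
m(Mn) = 0.4138 × 54.94 = 22.7 g.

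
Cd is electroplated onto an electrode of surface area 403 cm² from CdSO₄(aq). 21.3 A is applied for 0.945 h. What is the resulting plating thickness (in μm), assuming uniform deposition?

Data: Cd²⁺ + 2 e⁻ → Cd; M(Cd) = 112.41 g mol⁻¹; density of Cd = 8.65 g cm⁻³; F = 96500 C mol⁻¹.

121 μm

Q = I·t = 21.30 × 3402.0 = 72460 C; n(e⁻) = 0.7509 mol.
n(Cd) = n(e⁻)/2 = 0.3755 mol, so m = 0.3755 × 112.41 = 42.20 g.
Volume = m/ρ = 42.20 / 8.65 = 4.879 cm³.
Thickness = V/A = 4.879 / 403 = 0.0121 cm = 121 μm.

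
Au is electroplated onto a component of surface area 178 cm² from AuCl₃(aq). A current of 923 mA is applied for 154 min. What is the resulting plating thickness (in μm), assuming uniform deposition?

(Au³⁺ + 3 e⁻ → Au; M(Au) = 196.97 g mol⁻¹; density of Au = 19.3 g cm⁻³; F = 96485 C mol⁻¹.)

16.9 μm

Q = I·t = 0.9230 × 9240.0 = 8529 C; n(e⁻) = 0.08839 mol.
n(Au) = n(e⁻)/3 = 0.02946 mol, so m = 0.02946 × 196.97 = 5.804 g.
Volume = m/ρ = 5.804 / 19.3 = 0.3007 cm³.
Thickness = V/A = 0.3007 / 178 = 0.00169 cm = 16.9 μm.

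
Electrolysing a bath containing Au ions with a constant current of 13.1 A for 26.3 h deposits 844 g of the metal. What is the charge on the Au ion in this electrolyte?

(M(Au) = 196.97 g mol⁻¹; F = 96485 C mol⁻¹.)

Q = I·t = 13.10 A × 94680 s = 1240000 C, so n(e⁻) = 1240000/96485 = 12.85 mol.
n(Au) deposited = 844 / 196.97 = 4.285 mol.
Electrons per atom = n(e⁻)/n(Au) = 12.85 / 4.285 = 3.00 ≈ 3, so the ion is Au³⁺.

+3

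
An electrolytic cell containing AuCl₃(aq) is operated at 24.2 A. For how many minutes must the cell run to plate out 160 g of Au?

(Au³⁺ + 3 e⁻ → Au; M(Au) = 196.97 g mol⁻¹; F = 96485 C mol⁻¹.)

n(Au) = m/M = 160 / 196.97 = 0.8123 mol.
Each Au atom requires 3 electrons, so n(e⁻) = 3 × 0.8123 = 2.437 mol.
Q = n(e⁻)·F = 2.437 × 96485 = 235100 C.
t = Q/I = 235100 / 24.20 A = 9716 s = 162 min.

162 min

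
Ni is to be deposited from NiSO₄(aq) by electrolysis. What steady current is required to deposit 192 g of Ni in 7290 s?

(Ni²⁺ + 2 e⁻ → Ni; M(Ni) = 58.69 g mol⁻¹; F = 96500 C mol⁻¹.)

n(Ni) = 192 / 58.69 = 3.271 mol.
n(e⁻) = 2 × 3.271 = 6.543 mol.
Q = n(e⁻)·F = 6.543 × 96500 = 631400 C.
I = Q/t = 631400 / 7290.0 s = 86.6 A.

86.6 A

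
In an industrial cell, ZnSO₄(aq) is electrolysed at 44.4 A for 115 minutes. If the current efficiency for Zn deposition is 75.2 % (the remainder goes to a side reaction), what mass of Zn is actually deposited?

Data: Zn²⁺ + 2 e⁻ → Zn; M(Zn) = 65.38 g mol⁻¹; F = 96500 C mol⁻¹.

78.0 g

Q = I·t = 44.40 × 6900.0 = 306400 C.
n(e⁻) = 306400/96500 = 3.175 mol; theoretically n(Zn) = 3.175/2 = 1.587 mol, m_theo = 103.8 g.
At 75.2 % efficiency, m_actual = 0.752 × 103.8 = 78.0 g.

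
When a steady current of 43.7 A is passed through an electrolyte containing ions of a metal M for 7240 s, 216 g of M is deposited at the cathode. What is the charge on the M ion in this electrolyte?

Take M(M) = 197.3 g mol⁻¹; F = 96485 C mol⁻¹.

+3

Q = I·t = 43.70 A × 7240.0 s = 316400 C, so n(e⁻) = 316400/96485 = 3.279 mol.
n(M) deposited = 216 / 197.3 = 1.095 mol.
Electrons per atom = n(e⁻)/n(M) = 3.279 / 1.095 = 3.00 ≈ 3, so the ion is M³⁺.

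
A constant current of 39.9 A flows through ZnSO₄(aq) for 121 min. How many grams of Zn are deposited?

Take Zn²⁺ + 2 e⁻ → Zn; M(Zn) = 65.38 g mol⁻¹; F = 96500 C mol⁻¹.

98.1 g

Q = I·t = 39.90 A × 7260.0 s = 289700 C.
n(e⁻) = Q/F = 289700 / 96500 = 3.002 mol.
Zn²⁺ + 2 e⁻ → Zn, so n(Zn) = n(e⁻)/2 = 1.501 mol.
m = n·M = 1.501 × 65.38 = 98.1 g.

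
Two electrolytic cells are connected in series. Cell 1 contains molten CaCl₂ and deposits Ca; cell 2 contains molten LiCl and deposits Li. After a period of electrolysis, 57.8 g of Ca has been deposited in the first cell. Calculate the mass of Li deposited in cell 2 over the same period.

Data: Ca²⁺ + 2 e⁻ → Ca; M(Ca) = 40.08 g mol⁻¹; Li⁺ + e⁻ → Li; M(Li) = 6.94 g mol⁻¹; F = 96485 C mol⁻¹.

20.0 g

n(Ca) = 57.8 / 40.08 = 1.442 mol.
Since Ca²⁺ + 2 e⁻ → Ca, n(e⁻) passed = 2 × 1.442 = 2.884 mol.
Cells in series carry the same charge, so the same 2.884 mol of electrons passes through cell 2.
Li⁺ + e⁻ → Li, so n(Li) = 2.884 / 1 = 2.884 mol.
m(Li) = 2.884 × 6.94 = 20.0 g.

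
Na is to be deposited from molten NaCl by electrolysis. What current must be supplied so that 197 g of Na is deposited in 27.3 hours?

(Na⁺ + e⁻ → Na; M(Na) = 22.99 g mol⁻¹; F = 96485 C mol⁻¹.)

n(Na) = 197 / 22.99 = 8.569 mol.
n(e⁻) = 1 × 8.569 = 8.569 mol.
Q = n(e⁻)·F = 8.569 × 96485 = 826800 C.
I = Q/t = 826800 / 98280 s = 8.41 A.

8.41 A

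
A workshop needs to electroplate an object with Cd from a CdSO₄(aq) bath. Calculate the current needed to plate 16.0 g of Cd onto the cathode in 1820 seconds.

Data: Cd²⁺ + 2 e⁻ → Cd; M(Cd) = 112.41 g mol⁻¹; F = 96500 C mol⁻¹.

n(Cd) = 16.0 / 112.41 = 0.1423 mol.
n(e⁻) = 2 × 0.1423 = 0.2847 mol.
Q = n(e⁻)·F = 0.2847 × 96500 = 27470 C.
I = Q/t = 27470 / 1820.0 s = 15.1 A.

15.1 A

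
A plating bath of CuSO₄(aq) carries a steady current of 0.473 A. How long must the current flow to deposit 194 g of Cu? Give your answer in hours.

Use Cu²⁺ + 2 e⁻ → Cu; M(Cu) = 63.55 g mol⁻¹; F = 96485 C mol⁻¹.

346 h

n(Cu) = m/M = 194 / 63.55 = 3.053 mol.
Each Cu atom requires 2 electrons, so n(e⁻) = 2 × 3.053 = 6.105 mol.
Q = n(e⁻)·F = 6.105 × 96485 = 589100 C.
t = Q/I = 589100 / 0.4730 A = 1245000 s = 346 h.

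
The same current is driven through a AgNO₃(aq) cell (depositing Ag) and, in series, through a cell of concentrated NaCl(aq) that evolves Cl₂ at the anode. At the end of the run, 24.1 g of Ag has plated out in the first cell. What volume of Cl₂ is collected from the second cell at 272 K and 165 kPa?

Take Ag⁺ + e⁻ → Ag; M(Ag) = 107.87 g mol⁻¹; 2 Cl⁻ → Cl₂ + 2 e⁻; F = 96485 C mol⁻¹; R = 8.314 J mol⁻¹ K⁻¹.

n(Ag) = 24.1 / 107.87 = 0.2234 mol, so n(e⁻) = 1 × 0.2234 = 0.2234 mol.
The cells are in series, so the same 0.2234 mol of electrons passes through the second cell.
2 Cl⁻ → Cl₂ + 2 e⁻ — 2 mol e⁻ per mol Cl₂, so n(Cl₂) = 0.2234/2 = 0.1117 mol.
V = nRT/P = (0.1117 × 8.314 × 272) / (165 × 10³) = 0.00153 m³ = 1.53 L.

1.53 L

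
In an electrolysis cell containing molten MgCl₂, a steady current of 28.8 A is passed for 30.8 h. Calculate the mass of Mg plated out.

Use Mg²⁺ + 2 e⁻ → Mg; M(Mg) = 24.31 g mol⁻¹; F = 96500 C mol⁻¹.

Q = I·t = 28.80 A × 110880 s = 3193000 C.
n(e⁻) = Q/F = 3193000 / 96500 = 33.09 mol.
Mg²⁺ + 2 e⁻ → Mg, so n(Mg) = n(e⁻)/2 = 16.55 mol.
m = n·M = 16.55 × 24.31 = 402 g.

402 g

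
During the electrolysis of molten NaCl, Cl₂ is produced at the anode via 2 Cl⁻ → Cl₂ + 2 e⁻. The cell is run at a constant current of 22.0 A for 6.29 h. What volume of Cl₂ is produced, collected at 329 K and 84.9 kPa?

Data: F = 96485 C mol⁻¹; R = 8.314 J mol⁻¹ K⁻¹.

Q = I·t = 22.00 A × 22644 s = 498200 C.
n(e⁻) = Q/F = 498200 / 96485 = 5.163 mol.
2 electrons are transferred per Cl₂ molecule, so n(Cl₂) = 5.163 / 2 = 2.582 mol.
V = nRT/P = (2.582 × 8.314 × 329) / (84.9 × 10³ Pa) = 0.0832 m³ = 83.2 L.

83.2 L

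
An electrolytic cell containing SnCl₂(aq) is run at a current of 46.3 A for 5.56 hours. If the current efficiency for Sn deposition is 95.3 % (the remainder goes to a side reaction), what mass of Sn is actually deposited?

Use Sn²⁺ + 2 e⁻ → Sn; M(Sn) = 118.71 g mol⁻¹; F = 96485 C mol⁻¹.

543 g

Q = I·t = 46.30 × 20016 = 926700 C.
n(e⁻) = 926700/96485 = 9.605 mol; theoretically n(Sn) = 9.605/2 = 4.803 mol, m_theo = 570.1 g.
At 95.3 % efficiency, m_actual = 0.953 × 570.1 = 543 g.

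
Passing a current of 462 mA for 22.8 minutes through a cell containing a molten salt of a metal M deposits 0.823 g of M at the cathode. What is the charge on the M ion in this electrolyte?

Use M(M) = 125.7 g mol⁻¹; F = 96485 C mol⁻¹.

Q = I·t = 0.4620 A × 1368.0 s = 632.0 C, so n(e⁻) = 632.0/96485 = 0.006550 mol.
n(M) deposited = 0.823 / 125.7 = 0.006547 mol.
Electrons per atom = n(e⁻)/n(M) = 0.006550 / 0.006547 = 1.00 ≈ 1, so the ion is M⁺.

+1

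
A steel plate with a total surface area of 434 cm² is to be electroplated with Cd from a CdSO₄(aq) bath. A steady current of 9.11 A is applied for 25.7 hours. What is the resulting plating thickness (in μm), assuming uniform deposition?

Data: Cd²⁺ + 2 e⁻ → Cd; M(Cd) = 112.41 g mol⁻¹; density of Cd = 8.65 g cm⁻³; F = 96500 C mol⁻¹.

1310 μm

Q = I·t = 9.110 × 92520 = 842900 C; n(e⁻) = 8.734 mol.
n(Cd) = n(e⁻)/2 = 4.367 mol, so m = 4.367 × 112.41 = 490.9 g.
Volume = m/ρ = 490.9 / 8.65 = 56.75 cm³.
Thickness = V/A = 56.75 / 434 = 0.131 cm = 1310 μm.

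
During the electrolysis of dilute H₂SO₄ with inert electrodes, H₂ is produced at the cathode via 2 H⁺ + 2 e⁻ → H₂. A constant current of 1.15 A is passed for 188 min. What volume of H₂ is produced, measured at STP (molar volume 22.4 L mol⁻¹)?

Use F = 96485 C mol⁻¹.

Q = I·t = 1.150 A × 11280 s = 12970 C.
n(e⁻) = Q/F = 12970 / 96485 = 0.1344 mol.
2 electrons are transferred per H₂ molecule, so n(H₂) = 0.1344 / 2 = 0.06722 mol.
V = n × V_m = 0.06722 × 22.4 = 1.51 L.

1.51 L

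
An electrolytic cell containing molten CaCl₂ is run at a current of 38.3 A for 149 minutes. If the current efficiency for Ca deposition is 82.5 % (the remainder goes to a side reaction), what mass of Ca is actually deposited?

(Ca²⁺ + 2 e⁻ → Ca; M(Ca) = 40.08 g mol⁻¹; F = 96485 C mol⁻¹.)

58.7 g

Q = I·t = 38.30 × 8940.0 = 342400 C.
n(e⁻) = 342400/96485 = 3.549 mol; theoretically n(Ca) = 3.549/2 = 1.774 mol, m_theo = 71.12 g.
At 82.5 % efficiency, m_actual = 0.825 × 71.12 = 58.7 g.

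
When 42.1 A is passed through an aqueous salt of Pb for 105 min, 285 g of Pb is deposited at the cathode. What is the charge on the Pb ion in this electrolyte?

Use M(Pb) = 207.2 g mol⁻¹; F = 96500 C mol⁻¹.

+2

Q = I·t = 42.10 A × 6300.0 s = 265200 C, so n(e⁻) = 265200/96500 = 2.748 mol.
n(Pb) deposited = 285 / 207.2 = 1.375 mol.
Electrons per atom = n(e⁻)/n(Pb) = 2.748 / 1.375 = 2.00 ≈ 2, so the ion is Pb²⁺.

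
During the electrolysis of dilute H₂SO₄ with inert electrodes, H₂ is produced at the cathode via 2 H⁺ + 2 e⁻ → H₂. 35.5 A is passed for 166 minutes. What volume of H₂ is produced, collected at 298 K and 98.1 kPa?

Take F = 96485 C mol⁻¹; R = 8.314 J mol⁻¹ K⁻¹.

Q = I·t = 35.50 A × 9960.0 s = 353600 C.
n(e⁻) = Q/F = 353600 / 96485 = 3.665 mol.
2 electrons are transferred per H₂ molecule, so n(H₂) = 3.665 / 2 = 1.832 mol.
V = nRT/P = (1.832 × 8.314 × 298) / (98.1 × 10³ Pa) = 0.0463 m³ = 46.3 L.

46.3 L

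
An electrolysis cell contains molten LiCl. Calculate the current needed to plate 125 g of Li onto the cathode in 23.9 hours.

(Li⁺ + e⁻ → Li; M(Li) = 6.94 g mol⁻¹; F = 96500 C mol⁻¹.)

n(Li) = 125 / 6.94 = 18.01 mol.
n(e⁻) = 1 × 18.01 = 18.01 mol.
Q = n(e⁻)·F = 18.01 × 96500 = 1738000 C.
I = Q/t = 1738000 / 86040 s = 20.2 A.

20.2 A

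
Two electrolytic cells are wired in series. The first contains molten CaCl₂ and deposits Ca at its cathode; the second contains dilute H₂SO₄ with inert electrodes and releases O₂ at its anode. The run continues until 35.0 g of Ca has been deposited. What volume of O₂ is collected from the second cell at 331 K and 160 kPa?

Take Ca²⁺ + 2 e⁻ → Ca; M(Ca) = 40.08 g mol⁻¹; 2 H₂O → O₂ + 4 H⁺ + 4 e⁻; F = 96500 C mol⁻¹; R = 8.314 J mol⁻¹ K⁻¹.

n(Ca) = 35.0 / 40.08 = 0.8733 mol, so n(e⁻) = 2 × 0.8733 = 1.747 mol.
The cells are in series, so the same 1.747 mol of electrons passes through the second cell.
2 H₂O → O₂ + 4 H⁺ + 4 e⁻ — 4 mol e⁻ per mol O₂, so n(O₂) = 1.747/4 = 0.4366 mol.
V = nRT/P = (0.4366 × 8.314 × 331) / (160 × 10³) = 0.00751 m³ = 7.51 L.

7.51 L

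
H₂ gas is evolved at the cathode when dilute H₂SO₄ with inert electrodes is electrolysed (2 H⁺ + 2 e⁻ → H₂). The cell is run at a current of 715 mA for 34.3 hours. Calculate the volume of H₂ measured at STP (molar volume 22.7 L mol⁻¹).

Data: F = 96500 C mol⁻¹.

Q = I·t = 0.7150 A × 123480 s = 88290 C.
n(e⁻) = Q/F = 88290 / 96500 = 0.9149 mol.
2 electrons are transferred per H₂ molecule, so n(H₂) = 0.9149 / 2 = 0.4575 mol.
V = n × V_m = 0.4575 × 22.7 = 10.4 L.

10.4 L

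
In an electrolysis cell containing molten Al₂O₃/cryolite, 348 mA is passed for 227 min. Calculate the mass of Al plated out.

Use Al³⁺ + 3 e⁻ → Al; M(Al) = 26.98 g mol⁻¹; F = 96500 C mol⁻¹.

Q = I·t = 0.3480 A × 13620 s = 4740 C.
n(e⁻) = Q/F = 4740 / 96500 = 0.04912 mol.
Al³⁺ + 3 e⁻ → Al, so n(Al) = n(e⁻)/3 = 0.01637 mol.
m = n·M = 0.01637 × 26.98 = 0.442 g.

0.442 g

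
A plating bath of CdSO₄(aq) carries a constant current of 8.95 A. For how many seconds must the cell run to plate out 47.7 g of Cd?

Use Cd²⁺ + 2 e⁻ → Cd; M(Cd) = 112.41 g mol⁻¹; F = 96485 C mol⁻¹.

9150 s

n(Cd) = m/M = 47.7 / 112.41 = 0.4243 mol.
Each Cd atom requires 2 electrons, so n(e⁻) = 2 × 0.4243 = 0.8487 mol.
Q = n(e⁻)·F = 0.8487 × 96485 = 81880 C.
t = Q/I = 81880 / 8.950 A = 9149 s.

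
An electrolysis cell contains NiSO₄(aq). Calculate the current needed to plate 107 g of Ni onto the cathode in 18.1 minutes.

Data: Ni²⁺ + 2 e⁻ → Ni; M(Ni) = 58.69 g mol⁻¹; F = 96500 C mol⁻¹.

324 A

n(Ni) = 107 / 58.69 = 1.823 mol.
n(e⁻) = 2 × 1.823 = 3.646 mol.
Q = n(e⁻)·F = 3.646 × 96500 = 351900 C.
I = Q/t = 351900 / 1086.0 s = 324 A.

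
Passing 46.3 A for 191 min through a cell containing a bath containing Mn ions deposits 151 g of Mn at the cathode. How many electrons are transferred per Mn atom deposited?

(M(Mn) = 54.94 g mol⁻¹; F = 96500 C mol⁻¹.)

Q = I·t = 46.30 A × 11460 s = 530600 C, so n(e⁻) = 530600/96500 = 5.498 mol.
n(Mn) deposited = 151 / 54.94 = 2.748 mol.
Electrons per atom = n(e⁻)/n(Mn) = 5.498 / 2.748 = 2.00 ≈ 2, so the ion is Mn²⁺.

2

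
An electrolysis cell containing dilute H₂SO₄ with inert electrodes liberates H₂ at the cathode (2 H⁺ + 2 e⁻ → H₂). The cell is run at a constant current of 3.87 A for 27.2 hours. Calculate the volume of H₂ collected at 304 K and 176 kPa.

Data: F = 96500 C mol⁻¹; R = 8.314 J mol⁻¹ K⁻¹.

Q = I·t = 3.870 A × 97920 s = 379000 C.
n(e⁻) = Q/F = 379000 / 96500 = 3.927 mol.
2 electrons are transferred per H₂ molecule, so n(H₂) = 3.927 / 2 = 1.963 mol.
V = nRT/P = (1.963 × 8.314 × 304) / (176 × 10³ Pa) = 0.0282 m³ = 28.2 L.

28.2 L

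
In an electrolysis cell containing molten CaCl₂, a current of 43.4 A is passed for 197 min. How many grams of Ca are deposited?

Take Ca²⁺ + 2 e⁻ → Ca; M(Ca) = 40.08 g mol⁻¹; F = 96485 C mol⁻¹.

Q = I·t = 43.40 A × 11820 s = 513000 C.
n(e⁻) = Q/F = 513000 / 96485 = 5.317 mol.
Ca²⁺ + 2 e⁻ → Ca, so n(Ca) = n(e⁻)/2 = 2.658 mol.
m = n·M = 2.658 × 40.08 = 107 g.

107 g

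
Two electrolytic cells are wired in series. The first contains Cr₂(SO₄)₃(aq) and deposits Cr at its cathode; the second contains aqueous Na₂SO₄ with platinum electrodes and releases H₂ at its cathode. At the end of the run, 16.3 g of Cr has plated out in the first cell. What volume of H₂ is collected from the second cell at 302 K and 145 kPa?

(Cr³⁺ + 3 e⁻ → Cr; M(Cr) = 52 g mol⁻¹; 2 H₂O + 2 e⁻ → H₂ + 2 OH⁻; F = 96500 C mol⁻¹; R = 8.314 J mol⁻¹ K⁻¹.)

8.14 L

n(Cr) = 16.3 / 52 = 0.3135 mol, so n(e⁻) = 3 × 0.3135 = 0.9404 mol.
The cells are in series, so the same 0.9404 mol of electrons passes through the second cell.
2 H₂O + 2 e⁻ → H₂ + 2 OH⁻ — 2 mol e⁻ per mol H₂, so n(H₂) = 0.9404/2 = 0.4702 mol.
V = nRT/P = (0.4702 × 8.314 × 302) / (145 × 10³) = 0.00814 m³ = 8.14 L.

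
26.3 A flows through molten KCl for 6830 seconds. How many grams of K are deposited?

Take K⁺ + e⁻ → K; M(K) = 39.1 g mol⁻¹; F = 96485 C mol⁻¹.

Q = I·t = 26.30 A × 6830.0 s = 179600 C.
n(e⁻) = Q/F = 179600 / 96485 = 1.862 mol.
K⁺ + e⁻ → K, so n(K) = n(e⁻)/1 = 1.862 mol.
m = n·M = 1.862 × 39.1 = 72.8 g.

72.8 g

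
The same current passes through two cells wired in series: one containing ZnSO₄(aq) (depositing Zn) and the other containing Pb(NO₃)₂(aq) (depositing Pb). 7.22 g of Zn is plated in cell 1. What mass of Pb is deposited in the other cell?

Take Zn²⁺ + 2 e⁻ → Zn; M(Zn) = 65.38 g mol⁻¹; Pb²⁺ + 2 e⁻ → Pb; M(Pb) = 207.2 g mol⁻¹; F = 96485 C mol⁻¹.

22.9 g

n(Zn) = 7.22 / 65.38 = 0.1104 mol.
Since Zn²⁺ + 2 e⁻ → Zn, n(e⁻) passed = 2 × 0.1104 = 0.2209 mol.
Cells in series carry the same charge, so the same 0.2209 mol of electrons passes through cell 2.
Pb²⁺ + 2 e⁻ → Pb, so n(Pb) = 0.2209 / 2 = 0.1104 mol.
m(Pb) = 0.1104 × 207.2 = 22.9 g.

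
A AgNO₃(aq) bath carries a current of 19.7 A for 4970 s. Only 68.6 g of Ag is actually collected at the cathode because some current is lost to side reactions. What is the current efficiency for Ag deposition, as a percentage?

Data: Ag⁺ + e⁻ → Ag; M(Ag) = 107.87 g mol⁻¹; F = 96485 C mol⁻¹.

Q = I·t = 19.70 × 4970.0 = 97910 C; n(e⁻) = 97910/96485 = 1.015 mol.
Theoretical n(Ag) = n(e⁻)/1 = 1.015 mol, i.e. m_theo = 1.015 × 107.87 = 109.5 g.
Efficiency = m_actual / m_theo = 68.6 / 109.5 = 62.7 %.

62.7 %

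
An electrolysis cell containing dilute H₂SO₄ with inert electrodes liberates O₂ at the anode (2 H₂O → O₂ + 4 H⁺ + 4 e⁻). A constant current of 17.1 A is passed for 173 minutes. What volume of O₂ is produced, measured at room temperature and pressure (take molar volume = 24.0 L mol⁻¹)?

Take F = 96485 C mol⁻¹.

11.0 L

Q = I·t = 17.10 A × 10380 s = 177500 C.
n(e⁻) = Q/F = 177500 / 96485 = 1.840 mol.
4 electrons are transferred per O₂ molecule, so n(O₂) = 1.840 / 4 = 0.4599 mol.
V = n × V_m = 0.4599 × 24.0 = 11.0 L.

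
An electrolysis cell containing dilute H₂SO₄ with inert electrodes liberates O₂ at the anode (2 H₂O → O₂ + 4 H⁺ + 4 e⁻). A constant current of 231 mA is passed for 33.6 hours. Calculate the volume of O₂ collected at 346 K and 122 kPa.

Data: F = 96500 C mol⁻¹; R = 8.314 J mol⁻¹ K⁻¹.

Q = I·t = 0.2310 A × 120960 s = 27940 C.
n(e⁻) = Q/F = 27940 / 96500 = 0.2896 mol.
4 electrons are transferred per O₂ molecule, so n(O₂) = 0.2896 / 4 = 0.07239 mol.
V = nRT/P = (0.07239 × 8.314 × 346) / (122 × 10³ Pa) = 0.00171 m³ = 1.71 L.

1.71 L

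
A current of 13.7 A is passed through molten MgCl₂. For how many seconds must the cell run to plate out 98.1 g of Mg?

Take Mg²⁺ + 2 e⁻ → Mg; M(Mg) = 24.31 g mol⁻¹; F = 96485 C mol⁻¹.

56800 s

n(Mg) = m/M = 98.1 / 24.31 = 4.035 mol.
Each Mg atom requires 2 electrons, so n(e⁻) = 2 × 4.035 = 8.071 mol.
Q = n(e⁻)·F = 8.071 × 96485 = 778700 C.
t = Q/I = 778700 / 13.70 A = 56840 s.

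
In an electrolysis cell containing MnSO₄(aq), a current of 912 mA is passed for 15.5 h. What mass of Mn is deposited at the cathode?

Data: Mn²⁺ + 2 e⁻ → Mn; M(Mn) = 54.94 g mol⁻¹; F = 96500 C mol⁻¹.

Q = I·t = 0.9120 A × 55800 s = 50890 C.
n(e⁻) = Q/F = 50890 / 96500 = 0.5274 mol.
Mn²⁺ + 2 e⁻ → Mn, so n(Mn) = n(e⁻)/2 = 0.2637 mol.
m = n·M = 0.2637 × 54.94 = 14.5 g.

14.5 g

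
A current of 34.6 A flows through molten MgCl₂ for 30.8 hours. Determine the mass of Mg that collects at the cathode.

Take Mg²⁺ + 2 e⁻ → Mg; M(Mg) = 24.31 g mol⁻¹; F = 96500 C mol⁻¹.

483 g

Q = I·t = 34.60 A × 110880 s = 3836000 C.
n(e⁻) = Q/F = 3836000 / 96500 = 39.76 mol.
Mg²⁺ + 2 e⁻ → Mg, so n(Mg) = n(e⁻)/2 = 19.88 mol.
m = n·M = 19.88 × 24.31 = 483 g.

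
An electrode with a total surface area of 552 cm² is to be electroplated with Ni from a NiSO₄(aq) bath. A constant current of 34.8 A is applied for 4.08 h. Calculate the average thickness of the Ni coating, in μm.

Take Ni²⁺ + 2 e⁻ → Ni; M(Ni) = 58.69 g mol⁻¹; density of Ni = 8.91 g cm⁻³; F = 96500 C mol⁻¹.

316 μm

Q = I·t = 34.80 × 14688 = 511100 C; n(e⁻) = 5.297 mol.
n(Ni) = n(e⁻)/2 = 2.648 mol, so m = 2.648 × 58.69 = 155.4 g.
Volume = m/ρ = 155.4 / 8.91 = 17.45 cm³.
Thickness = V/A = 17.45 / 552 = 0.0316 cm = 316 μm.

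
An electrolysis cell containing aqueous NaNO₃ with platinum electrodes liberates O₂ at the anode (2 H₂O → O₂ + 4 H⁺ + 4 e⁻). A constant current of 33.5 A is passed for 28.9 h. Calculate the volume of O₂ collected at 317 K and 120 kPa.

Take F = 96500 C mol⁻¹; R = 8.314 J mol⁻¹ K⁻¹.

198 L

Q = I·t = 33.50 A × 104040 s = 3485000 C.
n(e⁻) = Q/F = 3485000 / 96500 = 36.12 mol.
4 electrons are transferred per O₂ molecule, so n(O₂) = 36.12 / 4 = 9.029 mol.
V = nRT/P = (9.029 × 8.314 × 317) / (120 × 10³ Pa) = 0.198 m³ = 198 L.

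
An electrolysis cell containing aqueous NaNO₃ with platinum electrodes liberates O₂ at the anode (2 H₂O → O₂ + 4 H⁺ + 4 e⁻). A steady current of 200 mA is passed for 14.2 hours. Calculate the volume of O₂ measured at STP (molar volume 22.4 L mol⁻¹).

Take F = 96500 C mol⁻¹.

0.593 L

Q = I·t = 0.2000 A × 51120 s = 10220 C.
n(e⁻) = Q/F = 10220 / 96500 = 0.1059 mol.
4 electrons are transferred per O₂ molecule, so n(O₂) = 0.1059 / 4 = 0.02649 mol.
V = n × V_m = 0.02649 × 22.4 = 0.593 L.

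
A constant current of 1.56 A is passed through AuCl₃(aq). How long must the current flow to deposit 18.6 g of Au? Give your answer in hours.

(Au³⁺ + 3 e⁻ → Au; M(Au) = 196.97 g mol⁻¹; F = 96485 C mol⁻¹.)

4.87 h

n(Au) = m/M = 18.6 / 196.97 = 0.09443 mol.
Each Au atom requires 3 electrons, so n(e⁻) = 3 × 0.09443 = 0.2833 mol.
Q = n(e⁻)·F = 0.2833 × 96485 = 27330 C.
t = Q/I = 27330 / 1.560 A = 17520 s = 4.87 h.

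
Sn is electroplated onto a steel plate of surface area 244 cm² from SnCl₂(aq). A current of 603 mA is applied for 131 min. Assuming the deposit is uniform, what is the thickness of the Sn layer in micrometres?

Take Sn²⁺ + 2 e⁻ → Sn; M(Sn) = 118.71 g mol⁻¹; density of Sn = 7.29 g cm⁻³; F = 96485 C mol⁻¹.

16.4 μm

Q = I·t = 0.6030 × 7860.0 = 4740 C; n(e⁻) = 0.04912 mol.
n(Sn) = n(e⁻)/2 = 0.02456 mol, so m = 0.02456 × 118.71 = 2.916 g.
Volume = m/ρ = 2.916 / 7.29 = 0.4000 cm³.
Thickness = V/A = 0.4000 / 244 = 0.00164 cm = 16.4 μm.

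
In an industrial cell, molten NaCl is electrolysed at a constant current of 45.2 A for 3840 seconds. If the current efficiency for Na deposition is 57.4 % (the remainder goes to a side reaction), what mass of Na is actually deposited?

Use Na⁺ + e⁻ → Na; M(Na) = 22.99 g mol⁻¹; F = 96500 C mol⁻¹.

Q = I·t = 45.20 × 3840.0 = 173600 C.
n(e⁻) = 173600/96500 = 1.799 mol; theoretically n(Na) = 1.799/1 = 1.799 mol, m_theo = 41.35 g.
At 57.4 % efficiency, m_actual = 0.574 × 41.35 = 23.7 g.

23.7 g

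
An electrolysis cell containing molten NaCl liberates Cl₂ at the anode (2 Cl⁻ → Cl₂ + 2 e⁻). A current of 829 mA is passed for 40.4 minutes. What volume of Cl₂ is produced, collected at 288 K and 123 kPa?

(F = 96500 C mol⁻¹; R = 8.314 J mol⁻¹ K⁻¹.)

0.203 L

Q = I·t = 0.8290 A × 2424.0 s = 2009 C.
n(e⁻) = Q/F = 2009 / 96500 = 0.02082 mol.
2 electrons are transferred per Cl₂ molecule, so n(Cl₂) = 0.02082 / 2 = 0.01041 mol.
V = nRT/P = (0.01041 × 8.314 × 288) / (123 × 10³ Pa) = 2.03 × 10⁻⁴ m³ = 0.203 L.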